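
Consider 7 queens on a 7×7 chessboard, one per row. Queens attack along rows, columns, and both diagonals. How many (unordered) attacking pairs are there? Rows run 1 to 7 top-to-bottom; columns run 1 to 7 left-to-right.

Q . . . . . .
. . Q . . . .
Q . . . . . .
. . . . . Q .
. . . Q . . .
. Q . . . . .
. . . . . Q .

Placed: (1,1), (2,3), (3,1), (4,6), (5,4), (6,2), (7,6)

3

Same column: (1,1)–(3,1) (column 1); (4,6)–(7,6) (column 6).
Same diagonal: (5,4)–(7,6) (|5−7| = |4−6| = 2).
Total attacking pairs: 3.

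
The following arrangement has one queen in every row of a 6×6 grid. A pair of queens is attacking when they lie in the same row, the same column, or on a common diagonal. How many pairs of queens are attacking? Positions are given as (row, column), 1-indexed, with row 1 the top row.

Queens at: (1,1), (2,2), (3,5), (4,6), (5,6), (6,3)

3

Same column: (4,6)–(5,6) (column 6).
Same diagonal: (1,1)–(2,2) (|1−2| = |1−2| = 1); (3,5)–(4,6) (|3−4| = |5−6| = 1).
Total attacking pairs: 3.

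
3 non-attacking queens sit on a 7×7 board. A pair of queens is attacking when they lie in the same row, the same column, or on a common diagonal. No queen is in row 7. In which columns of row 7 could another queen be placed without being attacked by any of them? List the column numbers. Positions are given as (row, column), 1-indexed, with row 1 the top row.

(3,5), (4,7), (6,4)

(3,5) attacks row 7 at column 5 and diagonals 1.
(4,7) attacks row 7 at column 7 and diagonals 4.
(6,4) attacks row 7 at column 4 and diagonals 3, 5.
Attacked columns: {1, 3, 4, 5, 7}. Safe: {2, 6}.

columns 2, 6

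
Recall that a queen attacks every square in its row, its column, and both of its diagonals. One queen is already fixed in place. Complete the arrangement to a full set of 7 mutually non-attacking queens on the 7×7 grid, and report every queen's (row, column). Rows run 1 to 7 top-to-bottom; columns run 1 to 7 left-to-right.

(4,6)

(1,4) (2,1) (3,3) (4,6) (5,2) (6,7) (7,5)

Row 1: attacked by (4,6)→{3,6}. Safe: 1, 2, 4, 5, 7. Place at column 4.
Row 2: attacked by (1,4)→{3,4,5}; (4,6)→{4,6}. Safe: 1, 2, 7. Place at column 1.
Row 3: attacked by (1,4)→{2,4,6}; (2,1)→{1,2}; (4,6)→{5,6,7}. Safe: 3. Place at column 3.
Row 5: attacked by (1,4)→{4}; (2,1)→{1,4}; (3,3)→{1,3,5}; (4,6)→{5,6,7}. Safe: 2. Place at column 2.
Row 6: attacked by (1,4)→{4}; (2,1)→{1,5}; (3,3)→{3,6}; (4,6)→{4,6}; (5,2)→{1,2,3}. Safe: 7. Place at column 7.
Row 7: attacked by (1,4)→{4}; (2,1)→{1,6}; (3,3)→{3,7}; (4,6)→{3,6}; (5,2)→{2,4}; (6,7)→{6,7}. Safe: 5. Place at column 5.
Columns [4, 1, 3, 6, 2, 7, 5], r−c [-3, 1, 0, -2, 3, -1, 2], r+c [5, 3, 6, 10, 7, 13, 12] are all distinct, so no two queens attack.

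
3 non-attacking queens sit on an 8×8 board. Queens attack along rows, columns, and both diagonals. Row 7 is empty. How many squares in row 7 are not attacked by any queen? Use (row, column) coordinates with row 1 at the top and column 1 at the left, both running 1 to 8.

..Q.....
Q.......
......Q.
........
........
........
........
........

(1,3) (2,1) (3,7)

4

(1,3) attacks row 7 at column 3.
(2,1) attacks row 7 at column 1 and diagonals 6.
(3,7) attacks row 7 at column 7 and diagonals 3.
Attacked columns: {1, 3, 6, 7}. Safe: {2, 4, 5, 8}.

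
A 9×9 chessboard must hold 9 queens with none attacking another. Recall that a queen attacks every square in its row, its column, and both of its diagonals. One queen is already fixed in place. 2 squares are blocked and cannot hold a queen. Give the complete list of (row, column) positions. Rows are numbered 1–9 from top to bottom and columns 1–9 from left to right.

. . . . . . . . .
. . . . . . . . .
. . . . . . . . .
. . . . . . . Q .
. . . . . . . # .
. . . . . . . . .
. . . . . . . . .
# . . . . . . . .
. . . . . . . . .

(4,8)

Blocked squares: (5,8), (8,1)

(1,7) (2,5) (3,2) (4,8) (5,1) (6,3) (7,9) (8,6) (9,4)

Row 1: attacked by (4,8)→{5,8}. Safe: 1, 2, 3, 4, 6, 7, 9. Place at column 7.
Row 2: attacked by (1,7)→{6,7,8}; (4,8)→{6,8}. Safe: 1, 2, 3, 4, 5, 9. Place at column 5.
Row 3: attacked by (1,7)→{5,7,9}; (2,5)→{4,5,6}; (4,8)→{7,8,9}. Safe: 1, 2, 3. Place at column 2.
Row 5: attacked by (1,7)→{3,7}; (2,5)→{2,5,8}; (3,2)→{2,4}; (4,8)→{7,8,9}. Blocked: 8. Safe: 1, 6. Place at column 1.
Row 6: attacked by (1,7)→{2,7}; (2,5)→{1,5,9}; (3,2)→{2,5}; (4,8)→{6,8}; (5,1)→{1,2}. Safe: 3, 4. Place at column 3.
Row 7: attacked by (1,7)→{1,7}; (2,5)→{5}; (3,2)→{2,6}; (4,8)→{5,8}; (5,1)→{1,3}; (6,3)→{2,3,4}. Safe: 9. Place at column 9.
Row 8: attacked by (1,7)→{7}; (2,5)→{5}; (3,2)→{2,7}; (4,8)→{4,8}; (5,1)→{1,4}; (6,3)→{1,3,5}; (7,9)→{8,9}. Blocked: 1. Safe: 6. Place at column 6.
Row 9: attacked by (1,7)→{7}; (2,5)→{5}; (3,2)→{2,8}; (4,8)→{3,8}; (5,1)→{1,5}; (6,3)→{3,6}; (7,9)→{7,9}; (8,6)→{5,6,7}. Safe: 4. Place at column 4.
Columns [7, 5, 2, 8, 1, 3, 9, 6, 4], r−c [-6, -3, 1, -4, 4, 3, -2, 2, 5], r+c [8, 7, 5, 12, 6, 9, 16, 14, 13] are all distinct, so no two queens attack.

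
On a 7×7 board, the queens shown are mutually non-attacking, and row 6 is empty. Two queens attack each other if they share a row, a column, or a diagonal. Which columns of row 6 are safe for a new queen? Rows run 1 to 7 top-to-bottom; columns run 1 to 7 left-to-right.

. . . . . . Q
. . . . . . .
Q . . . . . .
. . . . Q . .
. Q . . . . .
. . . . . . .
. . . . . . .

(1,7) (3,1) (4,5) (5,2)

columns 6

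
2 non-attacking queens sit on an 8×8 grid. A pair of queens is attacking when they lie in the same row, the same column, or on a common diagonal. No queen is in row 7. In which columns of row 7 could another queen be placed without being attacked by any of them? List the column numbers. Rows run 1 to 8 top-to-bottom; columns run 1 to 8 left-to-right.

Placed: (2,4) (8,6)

columns 1, 2, 3, 8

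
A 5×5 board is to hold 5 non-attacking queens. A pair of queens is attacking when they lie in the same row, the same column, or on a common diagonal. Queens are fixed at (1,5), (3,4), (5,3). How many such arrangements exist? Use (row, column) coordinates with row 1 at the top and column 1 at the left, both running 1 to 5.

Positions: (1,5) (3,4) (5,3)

1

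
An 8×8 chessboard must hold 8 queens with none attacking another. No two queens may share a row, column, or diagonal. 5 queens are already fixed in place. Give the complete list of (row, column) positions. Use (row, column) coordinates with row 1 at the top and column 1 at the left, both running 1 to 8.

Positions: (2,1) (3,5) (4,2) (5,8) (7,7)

(1,6) (2,1) (3,5) (4,2) (5,8) (6,3) (7,7) (8,4)

Row 1: attacked by (2,1)→{1,2}; (3,5)→{3,5,7}; (4,2)→{2,5}; (5,8)→{4,8}; (7,7)→{1,7}. Safe: 6. Place at column 6.
Row 6: attacked by (1,6)→{1,6}; (2,1)→{1,5}; (3,5)→{2,5,8}; (4,2)→{2,4}; (5,8)→{7,8}; (7,7)→{6,7,8}. Safe: 3. Place at column 3.
Row 8: attacked by (1,6)→{6}; (2,1)→{1,7}; (3,5)→{5}; (4,2)→{2,6}; (5,8)→{5,8}; (6,3)→{1,3,5}; (7,7)→{6,7,8}. Safe: 4. Place at column 4.
Columns [6, 1, 5, 2, 8, 3, 7, 4], r−c [-5, 1, -2, 2, -3, 3, 0, 4], r+c [7, 3, 8, 6, 13, 9, 14, 12] are all distinct, so no two queens attack.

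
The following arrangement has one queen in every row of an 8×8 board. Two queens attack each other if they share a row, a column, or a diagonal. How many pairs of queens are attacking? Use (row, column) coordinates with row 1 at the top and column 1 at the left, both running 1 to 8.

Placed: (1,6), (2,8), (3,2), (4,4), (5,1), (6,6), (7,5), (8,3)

3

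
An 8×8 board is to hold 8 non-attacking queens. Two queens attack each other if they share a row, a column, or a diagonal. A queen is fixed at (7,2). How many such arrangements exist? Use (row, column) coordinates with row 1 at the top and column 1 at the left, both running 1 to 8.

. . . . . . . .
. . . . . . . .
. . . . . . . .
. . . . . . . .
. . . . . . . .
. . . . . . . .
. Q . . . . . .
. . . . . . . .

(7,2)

16

Branch on row 1: col 1 → 2; col 3 → 3; col 4 → 1; col 5 → 2; col 6 → 5; col 7 → 3.
Sum: 2 + 3 + 1 + 2 + 5 + 3 = 16.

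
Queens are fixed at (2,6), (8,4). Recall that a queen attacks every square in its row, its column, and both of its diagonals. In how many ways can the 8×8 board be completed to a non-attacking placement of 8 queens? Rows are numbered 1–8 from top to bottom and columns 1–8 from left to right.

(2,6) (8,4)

3

Branch on row 1: col 1 → 0; col 2 → 0; col 3 → 3; col 8 → 0.
Sum: 0 + 0 + 3 + 0 = 3.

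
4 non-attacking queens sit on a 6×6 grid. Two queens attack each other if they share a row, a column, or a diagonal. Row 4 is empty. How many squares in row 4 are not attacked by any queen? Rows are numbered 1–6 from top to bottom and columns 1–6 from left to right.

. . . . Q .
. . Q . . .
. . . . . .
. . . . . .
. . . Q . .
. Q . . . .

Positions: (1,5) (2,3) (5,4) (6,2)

1

(1,5) attacks row 4 at column 5 and diagonals 2.
(2,3) attacks row 4 at column 3 and diagonals 1, 5.
(5,4) attacks row 4 at column 4 and diagonals 3, 5.
(6,2) attacks row 4 at column 2 and diagonals 4.
Attacked columns: {1, 2, 3, 4, 5}. Safe: {6}.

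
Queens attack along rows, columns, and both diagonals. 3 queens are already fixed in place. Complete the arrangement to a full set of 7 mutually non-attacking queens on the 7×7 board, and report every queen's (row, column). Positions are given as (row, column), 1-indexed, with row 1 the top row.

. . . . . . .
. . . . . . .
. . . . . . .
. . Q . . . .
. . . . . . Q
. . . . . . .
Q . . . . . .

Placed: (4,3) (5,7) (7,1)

Row 1: attacked by (4,3)→{3,6}; (5,7)→{3,7}; (7,1)→{1,7}. Safe: 2, 4, 5. Place at column 5.
Row 2: attacked by (1,5)→{4,5,6}; (4,3)→{1,3,5}; (5,7)→{4,7}; (7,1)→{1,6}. Safe: 2. Place at column 2.
Row 3: attacked by (1,5)→{3,5,7}; (2,2)→{1,2,3}; (4,3)→{2,3,4}; (5,7)→{5,7}; (7,1)→{1,5}. Safe: 6. Place at column 6.
Row 6: attacked by (1,5)→{5}; (2,2)→{2,6}; (3,6)→{3,6}; (4,3)→{1,3,5}; (5,7)→{6,7}; (7,1)→{1,2}. Safe: 4. Place at column 4.
Columns [5, 2, 6, 3, 7, 4, 1], r−c [-4, 0, -3, 1, -2, 2, 6], r+c [6, 4, 9, 7, 12, 10, 8] are all distinct, so no two queens attack.

(1,5) (2,2) (3,6) (4,3) (5,7) (6,4) (7,1)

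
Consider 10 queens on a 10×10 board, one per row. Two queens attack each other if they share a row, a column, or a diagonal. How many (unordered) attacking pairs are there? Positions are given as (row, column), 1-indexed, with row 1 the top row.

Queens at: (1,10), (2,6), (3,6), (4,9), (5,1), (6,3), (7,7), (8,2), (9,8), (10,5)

2

Same column: (2,6)–(3,6) (column 6).
Same diagonal: (3,6)–(6,3) (|3−6| = |6−3| = 3).
Total attacking pairs: 2.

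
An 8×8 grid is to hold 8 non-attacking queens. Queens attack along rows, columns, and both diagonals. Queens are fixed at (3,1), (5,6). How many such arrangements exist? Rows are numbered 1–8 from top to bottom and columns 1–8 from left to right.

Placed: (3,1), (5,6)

Branch on row 1: col 4 → 1; col 5 → 0; col 7 → 0; col 8 → 1.
Sum: 1 + 0 + 0 + 1 = 2.

2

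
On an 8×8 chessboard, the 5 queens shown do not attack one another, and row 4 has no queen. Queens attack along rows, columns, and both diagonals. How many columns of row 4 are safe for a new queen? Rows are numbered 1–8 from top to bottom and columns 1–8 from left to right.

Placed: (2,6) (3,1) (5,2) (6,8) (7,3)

(2,6) attacks row 4 at column 6 and diagonals 4, 8.
(3,1) attacks row 4 at column 1 and diagonals 2.
(5,2) attacks row 4 at column 2 and diagonals 1, 3.
(6,8) attacks row 4 at column 8 and diagonals 6.
(7,3) attacks row 4 at column 3 and diagonals 6.
Attacked columns: {1, 2, 3, 4, 6, 8}. Safe: {5, 7}.

2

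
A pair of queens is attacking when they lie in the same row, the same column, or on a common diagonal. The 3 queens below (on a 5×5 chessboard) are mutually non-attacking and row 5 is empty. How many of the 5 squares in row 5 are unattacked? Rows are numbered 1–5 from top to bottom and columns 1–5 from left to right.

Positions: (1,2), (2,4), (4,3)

(1,2) attacks row 5 at column 2.
(2,4) attacks row 5 at column 4 and diagonals 1.
(4,3) attacks row 5 at column 3 and diagonals 2, 4.
Attacked columns: {1, 2, 3, 4}. Safe: {5}.

1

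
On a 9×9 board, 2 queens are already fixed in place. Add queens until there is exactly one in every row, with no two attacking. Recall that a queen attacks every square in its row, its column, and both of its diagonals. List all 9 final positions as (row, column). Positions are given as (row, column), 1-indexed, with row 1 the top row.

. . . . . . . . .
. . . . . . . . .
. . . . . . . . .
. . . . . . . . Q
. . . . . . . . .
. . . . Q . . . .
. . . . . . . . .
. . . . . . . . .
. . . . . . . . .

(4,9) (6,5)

Row 1: attacked by (4,9)→{6,9}; (6,5)→{5}. Safe: 1, 2, 3, 4, 7, 8. Place at column 3.
Row 2: attacked by (1,3)→{2,3,4}; (4,9)→{7,9}; (6,5)→{1,5,9}. Safe: 6, 8. Place at column 8.
Row 3: attacked by (1,3)→{1,3,5}; (2,8)→{7,8,9}; (4,9)→{8,9}; (6,5)→{2,5,8}. Safe: 4, 6. Place at column 6.
Row 5: attacked by (1,3)→{3,7}; (2,8)→{5,8}; (3,6)→{4,6,8}; (4,9)→{8,9}; (6,5)→{4,5,6}. Safe: 1, 2. Place at column 2.
Row 7: attacked by (1,3)→{3,9}; (2,8)→{3,8}; (3,6)→{2,6}; (4,9)→{6,9}; (5,2)→{2,4}; (6,5)→{4,5,6}. Safe: 1, 7. Place at column 1.
Row 8: attacked by (1,3)→{3}; (2,8)→{2,8}; (3,6)→{1,6}; (4,9)→{5,9}; (5,2)→{2,5}; (6,5)→{3,5,7}; (7,1)→{1,2}. Safe: 4. Place at column 4.
Row 9: attacked by (1,3)→{3}; (2,8)→{1,8}; (3,6)→{6}; (4,9)→{4,9}; (5,2)→{2,6}; (6,5)→{2,5,8}; (7,1)→{1,3}; (8,4)→{3,4,5}. Safe: 7. Place at column 7.
Columns [3, 8, 6, 9, 2, 5, 1, 4, 7], r−c [-2, -6, -3, -5, 3, 1, 6, 4, 2], r+c [4, 10, 9, 13, 7, 11, 8, 12, 16] are all distinct, so no two queens attack.

(1,3) (2,8) (3,6) (4,9) (5,2) (6,5) (7,1) (8,4) (9,7)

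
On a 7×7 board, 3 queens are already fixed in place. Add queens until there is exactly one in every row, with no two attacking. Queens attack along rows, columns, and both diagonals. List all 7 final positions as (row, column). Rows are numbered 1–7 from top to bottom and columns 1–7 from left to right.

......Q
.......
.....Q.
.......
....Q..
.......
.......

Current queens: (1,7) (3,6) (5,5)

(1,7) (2,3) (3,6) (4,2) (5,5) (6,1) (7,4)

Row 2: attacked by (1,7)→{6,7}; (3,6)→{5,6,7}; (5,5)→{2,5}. Safe: 1, 3, 4. Place at column 3.
Row 4: attacked by (1,7)→{4,7}; (2,3)→{1,3,5}; (3,6)→{5,6,7}; (5,5)→{4,5,6}. Safe: 2. Place at column 2.
Row 6: attacked by (1,7)→{2,7}; (2,3)→{3,7}; (3,6)→{3,6}; (4,2)→{2,4}; (5,5)→{4,5,6}. Safe: 1. Place at column 1.
Row 7: attacked by (1,7)→{1,7}; (2,3)→{3}; (3,6)→{2,6}; (4,2)→{2,5}; (5,5)→{3,5,7}; (6,1)→{1,2}. Safe: 4. Place at column 4.
Columns [7, 3, 6, 2, 5, 1, 4], r−c [-6, -1, -3, 2, 0, 5, 3], r+c [8, 5, 9, 6, 10, 7, 11] are all distinct, so no two queens attack.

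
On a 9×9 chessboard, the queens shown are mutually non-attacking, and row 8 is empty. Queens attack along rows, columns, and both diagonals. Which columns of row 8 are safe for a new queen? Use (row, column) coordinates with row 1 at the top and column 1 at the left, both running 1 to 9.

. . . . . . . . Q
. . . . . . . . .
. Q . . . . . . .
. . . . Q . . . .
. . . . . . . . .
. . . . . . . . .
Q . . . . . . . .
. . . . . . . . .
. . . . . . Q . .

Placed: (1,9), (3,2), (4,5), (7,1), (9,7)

(1,9) attacks row 8 at column 9 and diagonals 2.
(3,2) attacks row 8 at column 2 and diagonals 7.
(4,5) attacks row 8 at column 5 and diagonals 1, 9.
(7,1) attacks row 8 at column 1 and diagonals 2.
(9,7) attacks row 8 at column 7 and diagonals 6, 8.
Attacked columns: {1, 2, 5, 6, 7, 8, 9}. Safe: {3, 4}.

columns 3, 4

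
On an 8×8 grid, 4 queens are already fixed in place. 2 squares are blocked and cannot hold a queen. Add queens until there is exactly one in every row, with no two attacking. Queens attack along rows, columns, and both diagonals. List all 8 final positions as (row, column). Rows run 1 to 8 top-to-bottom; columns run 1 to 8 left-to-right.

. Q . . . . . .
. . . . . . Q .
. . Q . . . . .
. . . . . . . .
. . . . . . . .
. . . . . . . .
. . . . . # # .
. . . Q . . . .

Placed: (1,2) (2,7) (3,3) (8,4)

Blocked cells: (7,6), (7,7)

Row 4: attacked by (1,2)→{2,5}; (2,7)→{5,7}; (3,3)→{2,3,4}; (8,4)→{4,8}. Safe: 1, 6. Place at column 6.
Row 5: attacked by (1,2)→{2,6}; (2,7)→{4,7}; (3,3)→{1,3,5}; (4,6)→{5,6,7}; (8,4)→{1,4,7}. Safe: 8. Place at column 8.
Row 6: attacked by (1,2)→{2,7}; (2,7)→{3,7}; (3,3)→{3,6}; (4,6)→{4,6,8}; (5,8)→{7,8}; (8,4)→{2,4,6}. Safe: 1, 5. Place at column 5.
Row 7: attacked by (1,2)→{2,8}; (2,7)→{2,7}; (3,3)→{3,7}; (4,6)→{3,6}; (5,8)→{6,8}; (6,5)→{4,5,6}; (8,4)→{3,4,5}. Blocked: 6,7. Safe: 1. Place at column 1.
Columns [2, 7, 3, 6, 8, 5, 1, 4], r−c [-1, -5, 0, -2, -3, 1, 6, 4], r+c [3, 9, 6, 10, 13, 11, 8, 12] are all distinct, so no two queens attack.

(1,2) (2,7) (3,3) (4,6) (5,8) (6,5) (7,1) (8,4)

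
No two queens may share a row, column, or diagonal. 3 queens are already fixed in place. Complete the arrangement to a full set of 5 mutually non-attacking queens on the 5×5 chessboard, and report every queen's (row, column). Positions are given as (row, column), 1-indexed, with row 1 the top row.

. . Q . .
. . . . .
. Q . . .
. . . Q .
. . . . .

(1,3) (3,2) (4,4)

Row 2: attacked by (1,3)→{2,3,4}; (3,2)→{1,2,3}; (4,4)→{2,4}. Safe: 5. Place at column 5.
Row 5: attacked by (1,3)→{3}; (2,5)→{2,5}; (3,2)→{2,4}; (4,4)→{3,4,5}. Safe: 1. Place at column 1.
Columns [3, 5, 2, 4, 1], r−c [-2, -3, 1, 0, 4], r+c [4, 7, 5, 8, 6] are all distinct, so no two queens attack.

(1,3) (2,5) (3,2) (4,4) (5,1)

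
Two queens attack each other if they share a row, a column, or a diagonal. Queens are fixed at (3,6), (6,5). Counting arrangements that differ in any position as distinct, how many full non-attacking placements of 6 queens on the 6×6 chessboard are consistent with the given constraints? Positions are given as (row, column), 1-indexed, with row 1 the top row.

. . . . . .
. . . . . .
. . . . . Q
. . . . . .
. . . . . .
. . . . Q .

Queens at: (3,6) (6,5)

1

Branch on row 1: col 1 → 0; col 2 → 1; col 3 → 0.
Sum: 0 + 1 + 0 = 1.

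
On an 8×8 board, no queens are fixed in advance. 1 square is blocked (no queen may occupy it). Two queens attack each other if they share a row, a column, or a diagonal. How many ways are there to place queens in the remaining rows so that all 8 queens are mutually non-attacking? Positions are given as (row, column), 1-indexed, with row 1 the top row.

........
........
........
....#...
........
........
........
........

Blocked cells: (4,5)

Branch on row 1: col 1 → 4; col 2 → 8; col 3 → 14; col 4 → 14; col 5 → 18; col 6 → 15; col 7 → 7; col 8 → 4.
Sum: 4 + 8 + 14 + 14 + 18 + 15 + 7 + 4 = 84.

84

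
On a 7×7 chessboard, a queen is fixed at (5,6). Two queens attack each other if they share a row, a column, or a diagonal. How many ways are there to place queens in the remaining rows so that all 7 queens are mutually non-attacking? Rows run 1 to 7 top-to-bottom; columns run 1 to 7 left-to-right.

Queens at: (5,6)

Branch on row 1: col 1 → 1; col 3 → 1; col 4 → 2; col 5 → 1; col 7 → 1.
Sum: 1 + 1 + 2 + 1 + 1 = 6.

6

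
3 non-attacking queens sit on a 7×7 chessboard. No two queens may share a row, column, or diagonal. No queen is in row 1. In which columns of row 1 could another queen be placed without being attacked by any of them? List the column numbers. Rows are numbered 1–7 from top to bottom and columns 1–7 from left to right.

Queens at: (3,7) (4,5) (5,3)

columns 1, 4, 6

(3,7) attacks row 1 at column 7 and diagonals 5.
(4,5) attacks row 1 at column 5 and diagonals 2.
(5,3) attacks row 1 at column 3 and diagonals 7.
Attacked columns: {2, 3, 5, 7}. Safe: {1, 4, 6}.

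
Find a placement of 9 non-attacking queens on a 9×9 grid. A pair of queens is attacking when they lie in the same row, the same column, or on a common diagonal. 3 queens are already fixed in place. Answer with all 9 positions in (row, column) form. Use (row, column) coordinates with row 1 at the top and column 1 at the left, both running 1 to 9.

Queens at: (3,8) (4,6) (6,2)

(1,1) (2,3) (3,8) (4,6) (5,9) (6,2) (7,5) (8,7) (9,4)

Row 1: attacked by (3,8)→{6,8}; (4,6)→{3,6,9}; (6,2)→{2,7}. Safe: 1, 4, 5. Place at column 1.
Row 2: attacked by (1,1)→{1,2}; (3,8)→{7,8,9}; (4,6)→{4,6,8}; (6,2)→{2,6}. Safe: 3, 5. Place at column 3.
Row 5: attacked by (1,1)→{1,5}; (2,3)→{3,6}; (3,8)→{6,8}; (4,6)→{5,6,7}; (6,2)→{1,2,3}. Safe: 4, 9. Place at column 9.
Row 7: attacked by (1,1)→{1,7}; (2,3)→{3,8}; (3,8)→{4,8}; (4,6)→{3,6,9}; (5,9)→{7,9}; (6,2)→{1,2,3}. Safe: 5. Place at column 5.
Row 8: attacked by (1,1)→{1,8}; (2,3)→{3,9}; (3,8)→{3,8}; (4,6)→{2,6}; (5,9)→{6,9}; (6,2)→{2,4}; (7,5)→{4,5,6}. Safe: 7. Place at column 7.
Row 9: attacked by (1,1)→{1,9}; (2,3)→{3}; (3,8)→{2,8}; (4,6)→{1,6}; (5,9)→{5,9}; (6,2)→{2,5}; (7,5)→{3,5,7}; (8,7)→{6,7,8}. Safe: 4. Place at column 4.
Columns [1, 3, 8, 6, 9, 2, 5, 7, 4], r−c [0, -1, -5, -2, -4, 4, 2, 1, 5], r+c [2, 5, 11, 10, 14, 8, 12, 15, 13] are all distinct, so no two queens attack.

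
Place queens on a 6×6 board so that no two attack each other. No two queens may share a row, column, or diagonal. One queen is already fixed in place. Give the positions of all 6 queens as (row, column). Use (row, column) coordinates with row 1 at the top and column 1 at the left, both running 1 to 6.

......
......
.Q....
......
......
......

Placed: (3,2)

Row 1: attacked by (3,2)→{2,4}. Safe: 1, 3, 5, 6. Place at column 3.
Row 2: attacked by (1,3)→{2,3,4}; (3,2)→{1,2,3}. Safe: 5, 6. Place at column 6.
Row 4: attacked by (1,3)→{3,6}; (2,6)→{4,6}; (3,2)→{1,2,3}. Safe: 5. Place at column 5.
Row 5: attacked by (1,3)→{3}; (2,6)→{3,6}; (3,2)→{2,4}; (4,5)→{4,5,6}. Safe: 1. Place at column 1.
Row 6: attacked by (1,3)→{3}; (2,6)→{2,6}; (3,2)→{2,5}; (4,5)→{3,5}; (5,1)→{1,2}. Safe: 4. Place at column 4.
Columns [3, 6, 2, 5, 1, 4], r−c [-2, -4, 1, -1, 4, 2], r+c [4, 8, 5, 9, 6, 10] are all distinct, so no two queens attack.

(1,3) (2,6) (3,2) (4,5) (5,1) (6,4)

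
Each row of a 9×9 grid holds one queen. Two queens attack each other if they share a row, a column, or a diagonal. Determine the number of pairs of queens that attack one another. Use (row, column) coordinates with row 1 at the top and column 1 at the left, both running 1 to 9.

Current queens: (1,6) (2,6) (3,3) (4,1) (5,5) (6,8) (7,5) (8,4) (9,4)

5

Same column: (1,6)–(2,6) (column 6); (5,5)–(7,5) (column 5); (8,4)–(9,4) (column 4).
Same diagonal: (3,3)–(5,5) (|3−5| = |3−5| = 2); (7,5)–(8,4) (|7−8| = |5−4| = 1).
Total attacking pairs: 5.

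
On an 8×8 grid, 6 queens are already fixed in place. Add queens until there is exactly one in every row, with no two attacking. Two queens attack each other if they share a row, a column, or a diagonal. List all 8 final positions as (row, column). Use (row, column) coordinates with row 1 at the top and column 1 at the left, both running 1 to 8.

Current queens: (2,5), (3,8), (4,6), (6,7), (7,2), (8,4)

(1,1) (2,5) (3,8) (4,6) (5,3) (6,7) (7,2) (8,4)

Row 1: attacked by (2,5)→{4,5,6}; (3,8)→{6,8}; (4,6)→{3,6}; (6,7)→{2,7}; (7,2)→{2,8}; (8,4)→{4}. Safe: 1. Place at column 1.
Row 5: attacked by (1,1)→{1,5}; (2,5)→{2,5,8}; (3,8)→{6,8}; (4,6)→{5,6,7}; (6,7)→{6,7,8}; (7,2)→{2,4}; (8,4)→{1,4,7}. Safe: 3. Place at column 3.
Columns [1, 5, 8, 6, 3, 7, 2, 4], r−c [0, -3, -5, -2, 2, -1, 5, 4], r+c [2, 7, 11, 10, 8, 13, 9, 12] are all distinct, so no two queens attack.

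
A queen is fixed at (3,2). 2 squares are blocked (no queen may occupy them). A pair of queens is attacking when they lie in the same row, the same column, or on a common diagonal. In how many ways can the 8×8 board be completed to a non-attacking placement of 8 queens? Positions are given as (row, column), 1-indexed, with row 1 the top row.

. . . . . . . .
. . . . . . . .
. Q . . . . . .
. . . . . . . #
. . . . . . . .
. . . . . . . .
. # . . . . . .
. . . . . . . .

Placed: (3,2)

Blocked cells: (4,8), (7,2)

8

Branch on row 1: col 1 → 0; col 3 → 3; col 5 → 3; col 6 → 1; col 7 → 1; col 8 → 0.
Sum: 0 + 3 + 3 + 1 + 1 + 0 = 8.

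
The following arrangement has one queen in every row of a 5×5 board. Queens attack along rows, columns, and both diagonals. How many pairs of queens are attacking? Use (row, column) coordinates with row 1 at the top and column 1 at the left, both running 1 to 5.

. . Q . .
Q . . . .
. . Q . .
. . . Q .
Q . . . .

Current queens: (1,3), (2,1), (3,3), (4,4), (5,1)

4

Same column: (1,3)–(3,3) (column 3); (2,1)–(5,1) (column 1).
Same diagonal: (3,3)–(4,4) (|3−4| = |3−4| = 1); (3,3)–(5,1) (|3−5| = |3−1| = 2).
Total attacking pairs: 4.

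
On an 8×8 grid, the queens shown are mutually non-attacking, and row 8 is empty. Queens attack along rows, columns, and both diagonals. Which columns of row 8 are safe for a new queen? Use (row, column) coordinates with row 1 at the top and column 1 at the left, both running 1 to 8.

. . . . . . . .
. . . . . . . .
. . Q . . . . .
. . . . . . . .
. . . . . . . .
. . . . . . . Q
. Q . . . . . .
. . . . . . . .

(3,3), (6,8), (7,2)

columns 4, 5, 7

(3,3) attacks row 8 at column 3 and diagonals 8.
(6,8) attacks row 8 at column 8 and diagonals 6.
(7,2) attacks row 8 at column 2 and diagonals 1, 3.
Attacked columns: {1, 2, 3, 6, 8}. Safe: {4, 5, 7}.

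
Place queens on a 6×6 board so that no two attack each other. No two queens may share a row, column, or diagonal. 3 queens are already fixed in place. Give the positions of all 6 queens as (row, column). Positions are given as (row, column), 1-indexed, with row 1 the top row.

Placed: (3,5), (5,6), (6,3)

Row 1: attacked by (3,5)→{3,5}; (5,6)→{2,6}; (6,3)→{3}. Safe: 1, 4. Place at column 4.
Row 2: attacked by (1,4)→{3,4,5}; (3,5)→{4,5,6}; (5,6)→{3,6}; (6,3)→{3}. Safe: 1, 2. Place at column 1.
Row 4: attacked by (1,4)→{1,4}; (2,1)→{1,3}; (3,5)→{4,5,6}; (5,6)→{5,6}; (6,3)→{1,3,5}. Safe: 2. Place at column 2.
Columns [4, 1, 5, 2, 6, 3], r−c [-3, 1, -2, 2, -1, 3], r+c [5, 3, 8, 6, 11, 9] are all distinct, so no two queens attack.

(1,4) (2,1) (3,5) (4,2) (5,6) (6,3)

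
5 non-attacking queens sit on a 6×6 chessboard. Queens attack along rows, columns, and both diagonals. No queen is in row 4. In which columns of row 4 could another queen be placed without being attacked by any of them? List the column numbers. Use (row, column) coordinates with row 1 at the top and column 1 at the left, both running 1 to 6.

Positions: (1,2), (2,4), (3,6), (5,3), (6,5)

(1,2) attacks row 4 at column 2 and diagonals 5.
(2,4) attacks row 4 at column 4 and diagonals 2, 6.
(3,6) attacks row 4 at column 6 and diagonals 5.
(5,3) attacks row 4 at column 3 and diagonals 2, 4.
(6,5) attacks row 4 at column 5 and diagonals 3.
Attacked columns: {2, 3, 4, 5, 6}. Safe: {1}.

columns 1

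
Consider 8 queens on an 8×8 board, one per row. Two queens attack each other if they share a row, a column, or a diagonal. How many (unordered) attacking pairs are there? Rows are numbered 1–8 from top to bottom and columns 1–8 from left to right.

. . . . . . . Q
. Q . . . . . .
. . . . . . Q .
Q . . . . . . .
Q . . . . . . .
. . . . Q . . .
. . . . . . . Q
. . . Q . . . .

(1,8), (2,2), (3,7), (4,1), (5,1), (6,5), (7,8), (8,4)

Same column: (1,8)–(7,8) (column 8); (4,1)–(5,1) (column 1).
Same diagonal: (5,1)–(8,4) (|5−8| = |1−4| = 3).
Total attacking pairs: 3.

3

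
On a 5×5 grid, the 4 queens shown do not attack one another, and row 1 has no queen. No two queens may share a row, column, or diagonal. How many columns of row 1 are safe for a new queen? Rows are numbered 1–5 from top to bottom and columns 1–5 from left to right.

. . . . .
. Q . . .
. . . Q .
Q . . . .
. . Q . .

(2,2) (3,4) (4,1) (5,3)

1

(2,2) attacks row 1 at column 2 and diagonals 1, 3.
(3,4) attacks row 1 at column 4 and diagonals 2.
(4,1) attacks row 1 at column 1 and diagonals 4.
(5,3) attacks row 1 at column 3.
Attacked columns: {1, 2, 3, 4}. Safe: {5}.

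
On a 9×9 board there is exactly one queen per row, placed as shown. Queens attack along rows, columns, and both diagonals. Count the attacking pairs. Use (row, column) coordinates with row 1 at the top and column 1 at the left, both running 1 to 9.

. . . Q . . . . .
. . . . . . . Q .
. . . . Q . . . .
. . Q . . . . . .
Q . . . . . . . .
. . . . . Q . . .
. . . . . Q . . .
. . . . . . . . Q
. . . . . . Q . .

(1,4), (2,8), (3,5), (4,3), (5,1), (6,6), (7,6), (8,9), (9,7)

2

Same column: (6,6)–(7,6) (column 6).
Same diagonal: (4,3)–(7,6) (|4−7| = |3−6| = 3).
Total attacking pairs: 2.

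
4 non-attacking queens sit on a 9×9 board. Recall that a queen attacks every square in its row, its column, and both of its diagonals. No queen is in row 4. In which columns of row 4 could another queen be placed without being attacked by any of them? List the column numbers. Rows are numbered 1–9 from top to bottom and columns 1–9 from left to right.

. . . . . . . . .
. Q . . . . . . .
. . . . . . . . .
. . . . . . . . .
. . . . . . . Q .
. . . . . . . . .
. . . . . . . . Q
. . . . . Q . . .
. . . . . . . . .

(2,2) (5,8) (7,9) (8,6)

columns 1, 3, 5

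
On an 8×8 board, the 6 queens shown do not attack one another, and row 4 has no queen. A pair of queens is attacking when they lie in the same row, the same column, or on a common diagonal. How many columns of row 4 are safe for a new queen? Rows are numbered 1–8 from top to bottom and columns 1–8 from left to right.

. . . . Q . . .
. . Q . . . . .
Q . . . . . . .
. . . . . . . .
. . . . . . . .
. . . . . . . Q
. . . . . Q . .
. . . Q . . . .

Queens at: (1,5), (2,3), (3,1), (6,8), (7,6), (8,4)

(1,5) attacks row 4 at column 5 and diagonals 2, 8.
(2,3) attacks row 4 at column 3 and diagonals 1, 5.
(3,1) attacks row 4 at column 1 and diagonals 2.
(6,8) attacks row 4 at column 8 and diagonals 6.
(7,6) attacks row 4 at column 6 and diagonals 3.
(8,4) attacks row 4 at column 4 and diagonals 8.
Attacked columns: {1, 2, 3, 4, 5, 6, 8}. Safe: {7}.

1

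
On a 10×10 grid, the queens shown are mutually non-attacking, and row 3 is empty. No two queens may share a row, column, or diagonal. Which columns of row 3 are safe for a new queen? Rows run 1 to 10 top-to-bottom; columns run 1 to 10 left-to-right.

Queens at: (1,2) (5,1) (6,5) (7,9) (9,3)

columns 6, 7, 10

(1,2) attacks row 3 at column 2 and diagonals 4.
(5,1) attacks row 3 at column 1 and diagonals 3.
(6,5) attacks row 3 at column 5 and diagonals 2, 8.
(7,9) attacks row 3 at column 9 and diagonals 5.
(9,3) attacks row 3 at column 3 and diagonals 9.
Attacked columns: {1, 2, 3, 4, 5, 8, 9}. Safe: {6, 7, 10}.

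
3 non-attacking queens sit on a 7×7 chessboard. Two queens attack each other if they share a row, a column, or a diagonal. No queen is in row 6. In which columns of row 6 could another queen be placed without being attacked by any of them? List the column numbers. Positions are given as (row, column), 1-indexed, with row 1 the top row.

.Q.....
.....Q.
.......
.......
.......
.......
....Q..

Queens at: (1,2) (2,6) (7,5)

columns 1, 3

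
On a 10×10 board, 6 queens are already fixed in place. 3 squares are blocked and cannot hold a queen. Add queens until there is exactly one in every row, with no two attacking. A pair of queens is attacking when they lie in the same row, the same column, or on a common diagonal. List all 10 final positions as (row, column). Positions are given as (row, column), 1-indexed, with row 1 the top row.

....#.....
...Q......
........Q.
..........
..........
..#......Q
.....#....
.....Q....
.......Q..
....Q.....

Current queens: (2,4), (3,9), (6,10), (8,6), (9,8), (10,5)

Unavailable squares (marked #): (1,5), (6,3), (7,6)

Row 1: attacked by (2,4)→{3,4,5}; (3,9)→{7,9}; (6,10)→{5,10}; (8,6)→{6}; (9,8)→{8}; (10,5)→{5}. Blocked: 5. Safe: 1, 2. Place at column 1.
Row 4: attacked by (1,1)→{1,4}; (2,4)→{2,4,6}; (3,9)→{8,9,10}; (6,10)→{8,10}; (8,6)→{2,6,10}; (9,8)→{3,8}; (10,5)→{5}. Safe: 7. Place at column 7.
Row 5: attacked by (1,1)→{1,5}; (2,4)→{1,4,7}; (3,9)→{7,9}; (4,7)→{6,7,8}; (6,10)→{9,10}; (8,6)→{3,6,9}; (9,8)→{4,8}; (10,5)→{5,10}. Safe: 2. Place at column 2.
Row 7: attacked by (1,1)→{1,7}; (2,4)→{4,9}; (3,9)→{5,9}; (4,7)→{4,7,10}; (5,2)→{2,4}; (6,10)→{9,10}; (8,6)→{5,6,7}; (9,8)→{6,8,10}; (10,5)→{2,5,8}. Blocked: 6. Safe: 3. Place at column 3.
Columns [1, 4, 9, 7, 2, 10, 3, 6, 8, 5], r−c [0, -2, -6, -3, 3, -4, 4, 2, 1, 5], r+c [2, 6, 12, 11, 7, 16, 10, 14, 17, 15] are all distinct, so no two queens attack.

(1,1) (2,4) (3,9) (4,7) (5,2) (6,10) (7,3) (8,6) (9,8) (10,5)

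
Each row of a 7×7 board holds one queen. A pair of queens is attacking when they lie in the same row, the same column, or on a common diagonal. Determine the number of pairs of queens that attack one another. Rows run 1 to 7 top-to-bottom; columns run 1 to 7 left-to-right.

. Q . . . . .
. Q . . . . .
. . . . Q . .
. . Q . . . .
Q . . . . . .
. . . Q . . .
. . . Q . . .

2

Same column: (1,2)–(2,2) (column 2); (6,4)–(7,4) (column 4).
Total attacking pairs: 2.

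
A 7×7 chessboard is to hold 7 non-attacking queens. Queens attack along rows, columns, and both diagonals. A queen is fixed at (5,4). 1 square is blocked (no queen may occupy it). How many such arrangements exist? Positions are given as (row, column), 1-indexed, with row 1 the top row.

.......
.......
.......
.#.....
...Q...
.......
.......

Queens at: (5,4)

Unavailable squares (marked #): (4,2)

3

Branch on row 1: col 1 → 0; col 2 → 1; col 3 → 0; col 5 → 1; col 6 → 1; col 7 → 0.
Sum: 0 + 1 + 0 + 1 + 1 + 0 = 3.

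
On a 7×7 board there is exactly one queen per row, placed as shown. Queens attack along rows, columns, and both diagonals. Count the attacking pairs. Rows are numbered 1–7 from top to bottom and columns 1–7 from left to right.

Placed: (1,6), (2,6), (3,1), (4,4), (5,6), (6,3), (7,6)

Same column: (1,6)–(2,6) (column 6); (1,6)–(5,6) (column 6); (1,6)–(7,6) (column 6); (2,6)–(5,6) (column 6); (2,6)–(7,6) (column 6); (5,6)–(7,6) (column 6).
Same diagonal: (2,6)–(4,4) (|2−4| = |6−4| = 2).
Total attacking pairs: 7.

7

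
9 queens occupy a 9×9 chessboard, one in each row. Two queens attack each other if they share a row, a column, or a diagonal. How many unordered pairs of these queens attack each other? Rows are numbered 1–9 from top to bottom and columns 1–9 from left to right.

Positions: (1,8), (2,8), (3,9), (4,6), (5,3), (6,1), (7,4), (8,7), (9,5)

3

Same column: (1,8)–(2,8) (column 8).
Same diagonal: (2,8)–(3,9) (|2−3| = |8−9| = 1); (2,8)–(4,6) (|2−4| = |8−6| = 2).
Total attacking pairs: 3.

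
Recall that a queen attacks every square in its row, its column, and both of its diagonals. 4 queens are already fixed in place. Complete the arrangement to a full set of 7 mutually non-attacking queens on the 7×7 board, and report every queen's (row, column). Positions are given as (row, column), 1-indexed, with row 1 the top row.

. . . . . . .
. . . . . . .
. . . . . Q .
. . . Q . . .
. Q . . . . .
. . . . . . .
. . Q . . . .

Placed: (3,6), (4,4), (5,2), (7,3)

(1,5) (2,1) (3,6) (4,4) (5,2) (6,7) (7,3)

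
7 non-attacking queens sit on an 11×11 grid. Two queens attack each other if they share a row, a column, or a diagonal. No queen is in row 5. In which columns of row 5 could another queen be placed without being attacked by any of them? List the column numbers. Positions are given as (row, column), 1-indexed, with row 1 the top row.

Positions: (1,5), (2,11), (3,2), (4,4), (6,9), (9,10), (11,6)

columns 7

(1,5) attacks row 5 at column 5 and diagonals 1, 9.
(2,11) attacks row 5 at column 11 and diagonals 8.
(3,2) attacks row 5 at column 2 and diagonals 4.
(4,4) attacks row 5 at column 4 and diagonals 3, 5.
(6,9) attacks row 5 at column 9 and diagonals 8, 10.
(9,10) attacks row 5 at column 10 and diagonals 6.
(11,6) attacks row 5 at column 6.
Attacked columns: {1, 2, 3, 4, 5, 6, 8, 9, 10, 11}. Safe: {7}.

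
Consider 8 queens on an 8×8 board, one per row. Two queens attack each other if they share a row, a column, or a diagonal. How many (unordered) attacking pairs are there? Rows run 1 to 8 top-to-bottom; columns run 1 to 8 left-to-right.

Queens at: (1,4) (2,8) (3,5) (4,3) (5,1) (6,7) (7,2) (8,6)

0

All columns are distinct and no two queens satisfy |Δrow| = |Δcol|, so no pair attacks.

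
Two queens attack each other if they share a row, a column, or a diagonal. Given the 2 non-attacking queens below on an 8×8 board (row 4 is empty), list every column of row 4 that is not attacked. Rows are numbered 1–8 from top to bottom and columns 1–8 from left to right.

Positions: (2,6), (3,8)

columns 1, 2, 3, 5

(2,6) attacks row 4 at column 6 and diagonals 4, 8.
(3,8) attacks row 4 at column 8 and diagonals 7.
Attacked columns: {4, 6, 7, 8}. Safe: {1, 2, 3, 5}.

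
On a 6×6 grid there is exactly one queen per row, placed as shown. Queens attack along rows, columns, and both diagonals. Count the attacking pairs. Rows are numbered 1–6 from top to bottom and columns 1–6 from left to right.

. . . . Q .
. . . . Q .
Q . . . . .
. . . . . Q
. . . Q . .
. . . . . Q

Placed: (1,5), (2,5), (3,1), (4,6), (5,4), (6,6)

Same column: (1,5)–(2,5) (column 5); (4,6)–(6,6) (column 6).
Total attacking pairs: 2.

2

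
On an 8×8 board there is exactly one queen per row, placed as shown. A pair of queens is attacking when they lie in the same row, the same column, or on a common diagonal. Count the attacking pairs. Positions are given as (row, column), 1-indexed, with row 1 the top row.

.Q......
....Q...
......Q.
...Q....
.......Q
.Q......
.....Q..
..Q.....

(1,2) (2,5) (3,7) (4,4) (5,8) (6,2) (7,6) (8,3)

4

Same column: (1,2)–(6,2) (column 2).
Same diagonal: (2,5)–(5,8) (|2−5| = |5−8| = 3); (4,4)–(6,2) (|4−6| = |4−2| = 2); (5,8)–(7,6) (|5−7| = |8−6| = 2).
Total attacking pairs: 4.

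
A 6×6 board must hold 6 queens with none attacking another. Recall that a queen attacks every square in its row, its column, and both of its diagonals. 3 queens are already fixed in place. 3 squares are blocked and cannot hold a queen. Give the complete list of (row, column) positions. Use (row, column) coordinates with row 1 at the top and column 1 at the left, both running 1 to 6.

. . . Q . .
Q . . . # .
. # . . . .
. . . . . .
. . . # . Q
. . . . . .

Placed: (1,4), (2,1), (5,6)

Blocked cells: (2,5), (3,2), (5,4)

(1,4) (2,1) (3,5) (4,2) (5,6) (6,3)

Row 3: attacked by (1,4)→{2,4,6}; (2,1)→{1,2}; (5,6)→{4,6}. Blocked: 2. Safe: 3, 5. Place at column 5.
Row 4: attacked by (1,4)→{1,4}; (2,1)→{1,3}; (3,5)→{4,5,6}; (5,6)→{5,6}. Safe: 2. Place at column 2.
Row 6: attacked by (1,4)→{4}; (2,1)→{1,5}; (3,5)→{2,5}; (4,2)→{2,4}; (5,6)→{5,6}. Safe: 3. Place at column 3.
Columns [4, 1, 5, 2, 6, 3], r−c [-3, 1, -2, 2, -1, 3], r+c [5, 3, 8, 6, 11, 9] are all distinct, so no two queens attack.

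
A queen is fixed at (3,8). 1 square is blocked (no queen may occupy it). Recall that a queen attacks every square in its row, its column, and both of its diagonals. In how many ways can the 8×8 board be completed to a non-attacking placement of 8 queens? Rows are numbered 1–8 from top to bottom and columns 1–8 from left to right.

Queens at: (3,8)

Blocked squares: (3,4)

16

Branch on row 1: col 1 → 2; col 2 → 1; col 3 → 4; col 4 → 4; col 5 → 4; col 7 → 1.
Sum: 2 + 1 + 4 + 4 + 4 + 1 = 16.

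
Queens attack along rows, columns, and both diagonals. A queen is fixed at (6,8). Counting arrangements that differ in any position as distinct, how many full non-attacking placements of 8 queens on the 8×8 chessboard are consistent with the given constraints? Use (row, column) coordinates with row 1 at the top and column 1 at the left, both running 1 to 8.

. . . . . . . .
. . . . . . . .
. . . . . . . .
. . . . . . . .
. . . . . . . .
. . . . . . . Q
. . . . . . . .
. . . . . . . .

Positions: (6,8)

16

Branch on row 1: col 1 → 0; col 2 → 3; col 4 → 4; col 5 → 4; col 6 → 4; col 7 → 1.
Sum: 0 + 3 + 4 + 4 + 4 + 1 = 16.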